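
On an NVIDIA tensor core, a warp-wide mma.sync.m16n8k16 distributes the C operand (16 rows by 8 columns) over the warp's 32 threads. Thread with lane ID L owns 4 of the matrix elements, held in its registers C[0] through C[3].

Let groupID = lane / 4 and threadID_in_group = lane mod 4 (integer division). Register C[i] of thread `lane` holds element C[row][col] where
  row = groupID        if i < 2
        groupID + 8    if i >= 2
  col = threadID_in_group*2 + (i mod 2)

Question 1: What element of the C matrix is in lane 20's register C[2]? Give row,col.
20: g=5,t=0
[2] (5+8,0*2+0) = (13,0)

13,0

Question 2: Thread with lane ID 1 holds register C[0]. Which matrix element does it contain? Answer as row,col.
lane 1->1/4=0, 1 mod 4=1
i=0  r:0+0->0  c:2·1+0->2

0,2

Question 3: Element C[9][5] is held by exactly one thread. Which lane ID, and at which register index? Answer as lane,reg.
6,3

r: 9->gid=1,r8=1  c: 5->tid=2,i&1=1
L=1*4+2=6  i=1*2+1=3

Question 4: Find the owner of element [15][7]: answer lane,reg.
r=15->g=7,rb=1  c=7->t=3,b0=1
L=7*4+3=31  i=1*2+1=3

31,3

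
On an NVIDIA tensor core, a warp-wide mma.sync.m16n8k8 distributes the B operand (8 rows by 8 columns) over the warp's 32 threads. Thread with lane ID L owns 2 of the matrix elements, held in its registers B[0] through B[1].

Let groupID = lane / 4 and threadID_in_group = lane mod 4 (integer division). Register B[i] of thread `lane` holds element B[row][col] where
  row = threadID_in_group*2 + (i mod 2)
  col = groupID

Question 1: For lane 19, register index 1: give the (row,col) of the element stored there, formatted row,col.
7,4

19: gr=4,th=3
[1] (3*2+1,4) = (7,4)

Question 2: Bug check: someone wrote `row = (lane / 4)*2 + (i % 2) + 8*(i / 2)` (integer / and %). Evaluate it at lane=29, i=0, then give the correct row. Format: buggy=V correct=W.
`(lane / 4)*2 + (i % 2) + 8*(i / 2)`[29,0]->14
L=29->g=29>>2=7, t=29&3=1
[0]->row 1·2+0=2  col g=7
row: 14 vs 2

buggy=14 correct=2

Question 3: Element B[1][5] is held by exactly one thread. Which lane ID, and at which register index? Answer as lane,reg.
c=5->g=5  r=1->t=0,b0=1
L=5*4+0=20  i=1=1

20,1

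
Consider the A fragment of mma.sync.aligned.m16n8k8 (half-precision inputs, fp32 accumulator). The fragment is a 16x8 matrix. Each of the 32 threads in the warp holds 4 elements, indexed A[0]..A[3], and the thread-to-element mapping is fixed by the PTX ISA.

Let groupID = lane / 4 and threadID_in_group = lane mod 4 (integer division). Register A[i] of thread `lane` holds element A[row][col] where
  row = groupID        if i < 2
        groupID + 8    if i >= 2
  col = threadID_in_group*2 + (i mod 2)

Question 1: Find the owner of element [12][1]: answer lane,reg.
r=12⇒gr=4,Rb=1  c=1⇒th=0,odd=1
L=4*4+0=16  i=1*2+1=3

16,3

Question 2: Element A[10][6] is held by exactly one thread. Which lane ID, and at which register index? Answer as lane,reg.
r=10⇒gr=2,Rb=1  c=6⇒th=3,odd=0
L=2*4+3=11  i=1*2+0=2

11,2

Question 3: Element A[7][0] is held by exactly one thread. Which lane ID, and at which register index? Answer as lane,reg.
r=7→G=7,rhi=0  c=0→T=0,p=0
L=7*4+0=28  i=0*2+0=0

28,0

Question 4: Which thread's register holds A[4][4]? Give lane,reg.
18,0

r=4->g=4,rb=0  c=4->t=2,b0=0
L=4*4+2=18  i=0*2+0=0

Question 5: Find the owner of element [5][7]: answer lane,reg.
r: 5->gid=5,r8=0  c: 7->tid=3,i&1=1
L=5*4+3=23  i=0*2+1=1

23,1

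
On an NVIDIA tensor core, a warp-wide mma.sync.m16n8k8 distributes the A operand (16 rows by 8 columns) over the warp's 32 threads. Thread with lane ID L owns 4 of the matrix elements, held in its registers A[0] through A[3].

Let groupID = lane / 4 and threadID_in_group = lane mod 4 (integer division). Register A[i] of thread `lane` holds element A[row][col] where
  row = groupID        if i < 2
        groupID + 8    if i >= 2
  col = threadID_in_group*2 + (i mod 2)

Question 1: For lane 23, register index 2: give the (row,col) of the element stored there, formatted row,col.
13,6

lane 23: G=5 (23/4), T=3 (23%4)
i=2: r=5+8=13, c=3*2+0=6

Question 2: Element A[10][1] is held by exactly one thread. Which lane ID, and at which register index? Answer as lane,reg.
r:10=>grp=2,rB=1  c:1=>tig=0,lo=1
L=2*4+0=8  i=1*2+1=3

8,3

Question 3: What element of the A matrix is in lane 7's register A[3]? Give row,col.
L=7⇒gr=7>>2=1, th=7&3=3
[3]⇒row 1+8=9  col 3·2+1=7

9,7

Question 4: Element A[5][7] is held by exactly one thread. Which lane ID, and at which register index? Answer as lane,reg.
23,1

r:5=>grp=5,rB=0  c:7=>tig=3,lo=1
L=5*4+3=23  i=0*2+1=1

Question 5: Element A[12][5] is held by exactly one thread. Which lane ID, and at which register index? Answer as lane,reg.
r: 12->gid=4,r8=1  c: 5->tid=2,i&1=1
L=4*4+2=18  i=1*2+1=3

18,3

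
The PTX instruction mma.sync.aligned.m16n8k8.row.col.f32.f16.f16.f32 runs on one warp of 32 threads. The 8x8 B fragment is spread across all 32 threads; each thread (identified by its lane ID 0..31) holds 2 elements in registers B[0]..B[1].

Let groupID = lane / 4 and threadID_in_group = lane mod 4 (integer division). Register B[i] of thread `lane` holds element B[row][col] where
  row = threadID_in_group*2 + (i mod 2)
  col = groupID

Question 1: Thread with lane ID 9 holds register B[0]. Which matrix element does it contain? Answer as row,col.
2,2

L=9→G=9>>2=2, T=9&3=1
[0]→row 1·2+0=2  col G=2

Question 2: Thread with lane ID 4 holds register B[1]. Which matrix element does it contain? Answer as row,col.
1,1

lane 4→4/4=1, 4 mod 4=0
i=1  r:2·0+1→1  c:1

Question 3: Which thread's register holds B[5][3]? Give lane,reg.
c: 3->gid=3  r: 5->tid=2,i&1=1
L=3*4+2=14  i=1=1

14,1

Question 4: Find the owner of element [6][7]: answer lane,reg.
31,0

c: 7->gid=7  r: 6->tid=3,i&1=0
L=7*4+3=31  i=0=0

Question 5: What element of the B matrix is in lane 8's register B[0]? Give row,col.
lane 8⇒8/4=2, 8 mod 4=0
i=0  r:2·0+0⇒0  c:2

0,2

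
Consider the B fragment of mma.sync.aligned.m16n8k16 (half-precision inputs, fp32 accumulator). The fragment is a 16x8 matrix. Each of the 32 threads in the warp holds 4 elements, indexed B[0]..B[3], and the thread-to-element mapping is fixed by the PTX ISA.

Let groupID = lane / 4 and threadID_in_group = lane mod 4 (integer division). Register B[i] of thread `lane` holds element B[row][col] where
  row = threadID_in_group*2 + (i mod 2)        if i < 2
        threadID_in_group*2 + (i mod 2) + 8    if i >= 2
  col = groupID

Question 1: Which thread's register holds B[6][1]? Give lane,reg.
c=1->g=1  r=6->rb=0,t=3,b0=0
L=1*4+3=7  i=0*2+0=0

7,0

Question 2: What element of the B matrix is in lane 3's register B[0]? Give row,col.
6,0

lane 3: gr=0 (3/4), th=3 (3%4)
i=0: r=3*2+0+0=6, c=gr=0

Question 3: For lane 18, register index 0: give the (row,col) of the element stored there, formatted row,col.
lane 18: grp=4 (18/4), tig=2 (18%4)
i=0: r=2*2+0+0=4, c=grp=4

4,4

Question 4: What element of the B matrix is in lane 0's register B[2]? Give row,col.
8,0

lane 0→0/4=0, 0 mod 4=0
i=2  r:2·0+0+8→8  c:0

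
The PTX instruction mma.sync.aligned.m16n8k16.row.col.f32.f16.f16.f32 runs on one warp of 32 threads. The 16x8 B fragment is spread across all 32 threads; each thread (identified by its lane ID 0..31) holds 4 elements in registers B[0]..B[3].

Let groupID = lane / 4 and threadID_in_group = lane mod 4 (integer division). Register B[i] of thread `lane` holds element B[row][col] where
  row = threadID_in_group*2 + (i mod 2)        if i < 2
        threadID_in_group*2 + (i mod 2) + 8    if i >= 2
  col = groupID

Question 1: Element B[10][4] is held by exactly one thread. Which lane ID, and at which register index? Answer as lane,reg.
17,2

c=4⇒gr=4  r=10⇒Rb=1,th=1,odd=0
L=4*4+1=17  i=1*2+0=2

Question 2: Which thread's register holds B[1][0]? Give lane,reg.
c=0→G=0  r=1→rhi=0,T=0,p=1
L=0*4+0=0  i=0*2+1=1

0,1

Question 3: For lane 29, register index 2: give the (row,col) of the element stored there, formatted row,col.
lane 29: gr=7 (29/4), th=1 (29%4)
i=2: r=1*2+0+8=10, c=gr=7

10,7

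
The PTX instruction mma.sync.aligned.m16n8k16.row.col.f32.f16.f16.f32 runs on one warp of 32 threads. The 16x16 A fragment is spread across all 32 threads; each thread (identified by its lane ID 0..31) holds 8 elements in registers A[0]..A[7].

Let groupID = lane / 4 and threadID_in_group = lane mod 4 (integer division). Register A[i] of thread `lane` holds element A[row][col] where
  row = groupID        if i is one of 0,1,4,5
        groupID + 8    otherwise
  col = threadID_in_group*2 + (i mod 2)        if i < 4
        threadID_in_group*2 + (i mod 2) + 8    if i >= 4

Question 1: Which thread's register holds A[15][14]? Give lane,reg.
r:15=>grp=7,rB=1  c:14=>cB=1,tig=3,lo=0
L=7*4+3=31  i=1*4+1*2+0=6

31,6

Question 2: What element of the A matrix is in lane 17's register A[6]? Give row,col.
12,10

lane 17: gr=4 (17/4), th=1 (17%4)
i=6: r=4+8=12, c=1*2+0+8=10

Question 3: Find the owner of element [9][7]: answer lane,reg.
r=9->g=1,rb=1  c=7->cb=0,t=3,b0=1
L=1*4+3=7  i=0*4+1*2+1=3

7,3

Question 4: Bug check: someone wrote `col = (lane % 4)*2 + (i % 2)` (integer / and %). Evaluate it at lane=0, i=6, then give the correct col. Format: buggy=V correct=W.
buggy=0 correct=8

`(lane % 4)*2 + (i % 2)`[0,6]⇒0
0: gr=0,th=0
[6] (0+8,0*2+0+8) = (8,8)
col: 0 vs 8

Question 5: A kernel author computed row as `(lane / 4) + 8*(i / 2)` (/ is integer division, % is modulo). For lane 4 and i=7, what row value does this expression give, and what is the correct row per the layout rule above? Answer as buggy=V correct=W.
buggy=25 correct=9

`(lane / 4) + 8*(i / 2)`[4,7]->25
L=4->gid=4>>2=1, tid=4&3=0
[7]->row 1+8=9  col 0·2+1+8=9
row: 25 vs 9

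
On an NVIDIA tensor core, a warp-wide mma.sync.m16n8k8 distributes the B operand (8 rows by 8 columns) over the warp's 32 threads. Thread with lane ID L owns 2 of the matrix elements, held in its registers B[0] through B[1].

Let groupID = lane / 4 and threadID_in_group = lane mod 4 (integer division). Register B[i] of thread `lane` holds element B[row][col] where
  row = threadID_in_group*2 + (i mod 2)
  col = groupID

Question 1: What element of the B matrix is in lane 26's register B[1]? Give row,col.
lane 26⇒26/4=6, 26 mod 4=2
i=1  r:2·2+1⇒5  c:6

5,6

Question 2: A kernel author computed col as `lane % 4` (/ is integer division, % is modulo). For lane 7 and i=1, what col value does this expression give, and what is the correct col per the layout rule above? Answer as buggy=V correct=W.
buggy=3 correct=1

`lane % 4`[7,1]⇒3
7: gr=1,th=3
[1] (3*2+1,1) = (7,1)
col: 3 vs 1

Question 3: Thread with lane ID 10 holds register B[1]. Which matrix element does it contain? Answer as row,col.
5,2

lane 10: g=2 (10/4), t=2 (10%4)
i=1: r=2*2+1=5, c=g=2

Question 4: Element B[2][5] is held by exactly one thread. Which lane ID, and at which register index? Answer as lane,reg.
c=5->g=5  r=2->t=1,b0=0
L=5*4+1=21  i=0=0

21,0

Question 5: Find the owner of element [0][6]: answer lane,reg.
24,0

c=6->g=6  r=0->t=0,b0=0
L=6*4+0=24  i=0=0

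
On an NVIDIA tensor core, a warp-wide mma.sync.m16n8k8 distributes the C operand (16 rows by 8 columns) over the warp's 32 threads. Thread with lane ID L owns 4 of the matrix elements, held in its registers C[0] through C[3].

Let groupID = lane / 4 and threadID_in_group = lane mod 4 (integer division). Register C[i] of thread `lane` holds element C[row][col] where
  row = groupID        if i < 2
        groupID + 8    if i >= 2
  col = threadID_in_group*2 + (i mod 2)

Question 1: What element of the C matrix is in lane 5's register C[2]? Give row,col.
9,2

L=5=>grp=5>>2=1, tig=5&3=1
[2]=>row 1+8=9  col 1·2+0=2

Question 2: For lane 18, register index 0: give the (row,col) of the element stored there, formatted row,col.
lane 18=>18/4=4, 18 mod 4=2
i=0  r:4+0=>4  c:2·2+0=>4

4,4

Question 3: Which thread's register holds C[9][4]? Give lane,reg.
6,2

r=9->g=1,rb=1  c=4->t=2,b0=0
L=1*4+2=6  i=1*2+0=2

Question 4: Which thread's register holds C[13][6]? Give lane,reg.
23,2

r=13⇒gr=5,Rb=1  c=6⇒th=3,odd=0
L=5*4+3=23  i=1*2+0=2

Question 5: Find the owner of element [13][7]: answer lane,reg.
23,3

r:13=>grp=5,rB=1  c:7=>tig=3,lo=1
L=5*4+3=23  i=1*2+1=3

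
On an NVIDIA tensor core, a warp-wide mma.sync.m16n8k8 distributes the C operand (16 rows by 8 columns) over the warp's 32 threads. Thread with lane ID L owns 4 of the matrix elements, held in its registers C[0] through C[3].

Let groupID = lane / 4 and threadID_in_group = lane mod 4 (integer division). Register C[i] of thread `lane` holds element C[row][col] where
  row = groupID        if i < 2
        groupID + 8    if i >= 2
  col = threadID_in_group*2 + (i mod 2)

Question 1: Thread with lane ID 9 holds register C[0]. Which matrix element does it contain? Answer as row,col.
2,2

lane 9: gid=2 (9/4), tid=1 (9%4)
i=0: r=2+0=2, c=1*2+0=2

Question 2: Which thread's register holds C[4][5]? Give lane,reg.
18,1

r:4=>grp=4,rB=0  c:5=>tig=2,lo=1
L=4*4+2=18  i=0*2+1=1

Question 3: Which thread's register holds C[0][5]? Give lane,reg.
r: 0->gid=0,r8=0  c: 5->tid=2,i&1=1
L=0*4+2=2  i=0*2+1=1

2,1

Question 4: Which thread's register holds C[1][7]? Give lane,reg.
7,1

r=1⇒gr=1,Rb=0  c=7⇒th=3,odd=1
L=1*4+3=7  i=0*2+1=1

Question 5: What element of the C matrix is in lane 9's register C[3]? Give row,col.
9: g=2,t=1
[3] (2+8,1*2+1) = (10,3)

10,3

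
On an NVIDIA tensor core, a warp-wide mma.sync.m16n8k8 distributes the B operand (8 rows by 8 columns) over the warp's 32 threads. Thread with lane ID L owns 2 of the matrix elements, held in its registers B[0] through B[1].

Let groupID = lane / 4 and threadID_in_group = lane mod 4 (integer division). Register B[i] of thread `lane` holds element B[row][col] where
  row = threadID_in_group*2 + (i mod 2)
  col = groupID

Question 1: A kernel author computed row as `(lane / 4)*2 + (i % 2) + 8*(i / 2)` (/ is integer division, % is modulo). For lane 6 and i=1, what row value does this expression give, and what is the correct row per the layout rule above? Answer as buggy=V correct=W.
buggy=3 correct=5

`(lane / 4)*2 + (i % 2) + 8*(i / 2)`[6,1]⇒3
lane 6⇒6/4=1, 6 mod 4=2
i=1  r:2·2+1⇒5  c:1
row: 3 vs 5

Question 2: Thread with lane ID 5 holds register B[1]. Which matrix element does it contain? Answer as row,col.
lane 5: grp=1 (5/4), tig=1 (5%4)
i=1: r=1*2+1=3, c=grp=1

3,1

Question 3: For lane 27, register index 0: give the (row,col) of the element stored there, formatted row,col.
6,6

lane 27=>27/4=6, 27 mod 4=3
i=0  r:2·3+0=>6  c:6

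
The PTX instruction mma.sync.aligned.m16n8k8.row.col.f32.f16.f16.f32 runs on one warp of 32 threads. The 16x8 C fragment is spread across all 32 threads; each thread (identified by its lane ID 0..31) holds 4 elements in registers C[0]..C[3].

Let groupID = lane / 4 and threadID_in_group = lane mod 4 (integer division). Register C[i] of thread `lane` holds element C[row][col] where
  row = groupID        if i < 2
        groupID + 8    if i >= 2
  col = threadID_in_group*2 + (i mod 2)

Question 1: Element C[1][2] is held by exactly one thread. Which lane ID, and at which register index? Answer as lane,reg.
r=1⇒gr=1,Rb=0  c=2⇒th=1,odd=0
L=1*4+1=5  i=0*2+0=0

5,0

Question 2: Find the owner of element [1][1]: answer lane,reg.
4,1

r=1⇒gr=1,Rb=0  c=1⇒th=0,odd=1
L=1*4+0=4  i=0*2+1=1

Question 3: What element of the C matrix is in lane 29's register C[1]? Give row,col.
lane 29⇒29/4=7, 29 mod 4=1
i=1  r:7+0⇒7  c:2·1+1⇒3

7,3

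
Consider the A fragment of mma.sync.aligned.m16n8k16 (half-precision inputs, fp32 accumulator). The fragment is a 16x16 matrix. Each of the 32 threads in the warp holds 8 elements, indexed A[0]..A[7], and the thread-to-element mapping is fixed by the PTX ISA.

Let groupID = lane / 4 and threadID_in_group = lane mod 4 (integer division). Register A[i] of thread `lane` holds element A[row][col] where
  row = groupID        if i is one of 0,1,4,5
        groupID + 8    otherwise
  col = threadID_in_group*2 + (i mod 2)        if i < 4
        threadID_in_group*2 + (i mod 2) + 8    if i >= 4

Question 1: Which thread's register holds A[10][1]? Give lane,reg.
8,3

r=10⇒gr=2,Rb=1  c=1⇒Cb=0,th=0,odd=1
L=2*4+0=8  i=0*4+1*2+1=3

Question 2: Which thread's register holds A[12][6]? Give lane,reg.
19,2

r=12→G=4,rhi=1  c=6→chi=0,T=3,p=0
L=4*4+3=19  i=0*4+1*2+0=2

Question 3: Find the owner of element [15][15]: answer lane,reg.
r=15->g=7,rb=1  c=15->cb=1,t=3,b0=1
L=7*4+3=31  i=1*4+1*2+1=7

31,7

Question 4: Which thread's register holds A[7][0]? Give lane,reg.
r: 7->gid=7,r8=0  c: 0->c8=0,tid=0,i&1=0
L=7*4+0=28  i=0*4+0*2+0=0

28,0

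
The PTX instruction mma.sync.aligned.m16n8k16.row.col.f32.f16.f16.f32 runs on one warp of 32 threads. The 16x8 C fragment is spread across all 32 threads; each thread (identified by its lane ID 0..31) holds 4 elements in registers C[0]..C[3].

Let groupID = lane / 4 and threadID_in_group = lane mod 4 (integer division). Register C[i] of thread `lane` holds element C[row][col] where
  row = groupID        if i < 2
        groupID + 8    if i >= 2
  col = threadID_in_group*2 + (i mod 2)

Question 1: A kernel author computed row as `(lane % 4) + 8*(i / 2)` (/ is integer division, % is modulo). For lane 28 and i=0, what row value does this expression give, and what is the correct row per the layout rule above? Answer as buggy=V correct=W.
`(lane % 4) + 8*(i / 2)`[28,0]⇒0
lane 28: gr=7 (28/4), th=0 (28%4)
i=0: r=7+0=7, c=0*2+0=0
row: 0 vs 7

buggy=0 correct=7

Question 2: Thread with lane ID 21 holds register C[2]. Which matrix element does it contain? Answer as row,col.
13,2

lane 21: gr=5 (21/4), th=1 (21%4)
i=2: r=5+8=13, c=1*2+0=2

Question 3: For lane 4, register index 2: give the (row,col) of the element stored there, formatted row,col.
9,0

lane 4->4/4=1, 4 mod 4=0
i=2  r:1+8->9  c:2·0+0->0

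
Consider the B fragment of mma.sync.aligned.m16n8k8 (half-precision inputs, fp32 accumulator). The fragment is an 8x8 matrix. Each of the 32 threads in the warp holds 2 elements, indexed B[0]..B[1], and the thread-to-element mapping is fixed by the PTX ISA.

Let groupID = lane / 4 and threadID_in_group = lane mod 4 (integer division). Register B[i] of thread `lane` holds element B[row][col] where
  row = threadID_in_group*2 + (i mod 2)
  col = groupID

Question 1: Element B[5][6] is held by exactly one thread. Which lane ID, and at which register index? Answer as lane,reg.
26,1

c:6=>grp=6  r:5=>tig=2,lo=1
L=6*4+2=26  i=1=1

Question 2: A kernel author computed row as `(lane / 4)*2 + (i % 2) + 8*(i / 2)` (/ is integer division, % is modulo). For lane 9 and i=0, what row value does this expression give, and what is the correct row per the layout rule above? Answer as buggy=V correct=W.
buggy=4 correct=2

`(lane / 4)*2 + (i % 2) + 8*(i / 2)`[9,0]⇒4
9: gr=2,th=1
[0] (1*2+0,2) = (2,2)
row: 4 vs 2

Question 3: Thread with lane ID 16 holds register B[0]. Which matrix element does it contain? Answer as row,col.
0,4

16: gid=4,tid=0
[0] (0*2+0,4) = (0,4)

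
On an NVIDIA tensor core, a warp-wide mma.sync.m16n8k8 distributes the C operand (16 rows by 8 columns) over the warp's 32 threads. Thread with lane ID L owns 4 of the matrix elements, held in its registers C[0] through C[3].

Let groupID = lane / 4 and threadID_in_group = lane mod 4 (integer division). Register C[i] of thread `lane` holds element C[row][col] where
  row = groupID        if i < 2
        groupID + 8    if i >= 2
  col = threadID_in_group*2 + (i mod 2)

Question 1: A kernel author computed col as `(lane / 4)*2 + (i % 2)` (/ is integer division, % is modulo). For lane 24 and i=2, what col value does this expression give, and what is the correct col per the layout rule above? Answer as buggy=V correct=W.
buggy=12 correct=0

`(lane / 4)*2 + (i % 2)`[24,2]->12
lane 24: g=6 (24/4), t=0 (24%4)
i=2: r=6+8=14, c=0*2+0=0
col: 12 vs 0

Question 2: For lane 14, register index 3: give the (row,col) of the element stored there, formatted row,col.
L=14->gid=14>>2=3, tid=14&3=2
[3]->row 3+8=11  col 2·2+1=5

11,5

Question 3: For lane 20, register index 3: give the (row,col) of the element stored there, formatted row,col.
13,1

lane 20⇒20/4=5, 20 mod 4=0
i=3  r:5+8⇒13  c:2·0+1⇒1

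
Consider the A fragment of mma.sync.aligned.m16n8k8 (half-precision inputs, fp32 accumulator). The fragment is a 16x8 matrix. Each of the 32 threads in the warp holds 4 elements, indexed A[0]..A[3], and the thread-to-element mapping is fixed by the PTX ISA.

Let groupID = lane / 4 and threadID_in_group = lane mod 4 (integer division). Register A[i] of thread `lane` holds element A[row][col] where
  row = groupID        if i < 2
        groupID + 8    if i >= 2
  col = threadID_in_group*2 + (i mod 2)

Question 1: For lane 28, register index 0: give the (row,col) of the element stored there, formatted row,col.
7,0

28: G=7,T=0
[0] (7+0,0*2+0) = (7,0)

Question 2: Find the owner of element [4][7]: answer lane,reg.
19,1

r=4->g=4,rb=0  c=7->t=3,b0=1
L=4*4+3=19  i=0*2+1=1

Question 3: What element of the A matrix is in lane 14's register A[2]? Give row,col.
L=14->g=14>>2=3, t=14&3=2
[2]->row 3+8=11  col 2·2+0=4

11,4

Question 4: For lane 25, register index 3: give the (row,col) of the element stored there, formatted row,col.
14,3

25: grp=6,tig=1
[3] (6+8,1*2+1) = (14,3)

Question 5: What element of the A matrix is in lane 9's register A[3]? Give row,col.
10,3

lane 9: g=2 (9/4), t=1 (9%4)
i=3: r=2+8=10, c=1*2+1=3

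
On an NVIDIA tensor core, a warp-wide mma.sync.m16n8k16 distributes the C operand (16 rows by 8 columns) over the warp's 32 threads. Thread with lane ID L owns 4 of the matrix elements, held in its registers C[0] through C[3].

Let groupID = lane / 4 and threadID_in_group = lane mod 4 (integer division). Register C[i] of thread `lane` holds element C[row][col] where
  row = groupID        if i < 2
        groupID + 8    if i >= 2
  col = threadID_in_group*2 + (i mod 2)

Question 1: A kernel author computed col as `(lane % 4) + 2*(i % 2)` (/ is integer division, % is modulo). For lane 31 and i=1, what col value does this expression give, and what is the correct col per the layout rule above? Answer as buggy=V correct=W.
`(lane % 4) + 2*(i % 2)`[31,1]=>5
lane 31=>31/4=7, 31 mod 4=3
i=1  r:7+0=>7  c:2·3+1=>7
col: 5 vs 7

buggy=5 correct=7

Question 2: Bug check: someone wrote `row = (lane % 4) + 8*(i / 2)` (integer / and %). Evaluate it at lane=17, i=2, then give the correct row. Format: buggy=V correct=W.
buggy=9 correct=12

`(lane % 4) + 8*(i / 2)`[17,2]→9
lane 17: G=4 (17/4), T=1 (17%4)
i=2: r=4+8=12, c=1*2+0=2
row: 9 vs 12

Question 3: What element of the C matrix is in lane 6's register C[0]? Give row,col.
lane 6->6/4=1, 6 mod 4=2
i=0  r:1+0->1  c:2·2+0->4

1,4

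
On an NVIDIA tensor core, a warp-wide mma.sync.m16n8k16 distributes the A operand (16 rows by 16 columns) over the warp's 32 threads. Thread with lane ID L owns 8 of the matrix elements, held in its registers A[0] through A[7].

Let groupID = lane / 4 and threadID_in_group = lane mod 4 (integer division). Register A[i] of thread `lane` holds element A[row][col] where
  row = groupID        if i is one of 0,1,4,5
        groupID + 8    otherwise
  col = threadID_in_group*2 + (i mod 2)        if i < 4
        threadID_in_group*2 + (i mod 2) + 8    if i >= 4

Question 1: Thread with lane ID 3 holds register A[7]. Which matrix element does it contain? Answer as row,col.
L=3→G=3>>2=0, T=3&3=3
[7]→row 0+8=8  col 3·2+1+8=15

8,15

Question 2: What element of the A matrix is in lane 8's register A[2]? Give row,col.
10,0

L=8⇒gr=8>>2=2, th=8&3=0
[2]⇒row 2+8=10  col 0·2+0+0=0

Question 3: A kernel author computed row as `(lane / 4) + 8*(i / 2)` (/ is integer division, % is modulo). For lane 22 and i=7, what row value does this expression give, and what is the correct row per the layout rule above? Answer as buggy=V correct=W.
buggy=29 correct=13

`(lane / 4) + 8*(i / 2)`[22,7]⇒29
lane 22: gr=5 (22/4), th=2 (22%4)
i=7: r=5+8=13, c=2*2+1+8=13
row: 29 vs 13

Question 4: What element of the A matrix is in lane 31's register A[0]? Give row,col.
7,6

lane 31→31/4=7, 31 mod 4=3
i=0  r:7+0→7  c:2·3+0+0→6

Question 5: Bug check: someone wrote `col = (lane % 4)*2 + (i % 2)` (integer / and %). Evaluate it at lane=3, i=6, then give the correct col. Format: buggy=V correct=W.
buggy=6 correct=14

`(lane % 4)*2 + (i % 2)`[3,6]=>6
L=3=>grp=3>>2=0, tig=3&3=3
[6]=>row 0+8=8  col 3·2+0+8=14
col: 6 vs 14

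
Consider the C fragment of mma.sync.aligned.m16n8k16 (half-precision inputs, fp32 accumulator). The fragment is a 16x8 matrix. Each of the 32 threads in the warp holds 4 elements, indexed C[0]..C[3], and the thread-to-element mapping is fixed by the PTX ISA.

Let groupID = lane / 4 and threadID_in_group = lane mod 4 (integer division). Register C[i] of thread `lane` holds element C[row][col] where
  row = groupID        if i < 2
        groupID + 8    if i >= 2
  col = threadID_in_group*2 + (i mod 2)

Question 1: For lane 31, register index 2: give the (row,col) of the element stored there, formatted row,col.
lane 31: grp=7 (31/4), tig=3 (31%4)
i=2: r=7+8=15, c=3*2+0=6

15,6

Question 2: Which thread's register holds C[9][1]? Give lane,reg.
4,3

r=9⇒gr=1,Rb=1  c=1⇒th=0,odd=1
L=1*4+0=4  i=1*2+1=3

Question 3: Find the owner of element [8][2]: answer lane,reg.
r:8=>grp=0,rB=1  c:2=>tig=1,lo=0
L=0*4+1=1  i=1*2+0=2

1,2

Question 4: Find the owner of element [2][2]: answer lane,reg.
r=2→G=2,rhi=0  c=2→T=1,p=0
L=2*4+1=9  i=0*2+0=0

9,0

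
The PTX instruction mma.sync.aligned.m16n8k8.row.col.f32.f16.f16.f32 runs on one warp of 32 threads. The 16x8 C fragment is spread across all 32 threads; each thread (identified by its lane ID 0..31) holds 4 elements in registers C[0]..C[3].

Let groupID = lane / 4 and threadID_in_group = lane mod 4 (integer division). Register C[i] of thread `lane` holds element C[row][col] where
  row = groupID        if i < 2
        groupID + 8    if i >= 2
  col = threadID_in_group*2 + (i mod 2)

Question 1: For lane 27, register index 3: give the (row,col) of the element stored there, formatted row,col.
14,7

lane 27: g=6 (27/4), t=3 (27%4)
i=3: r=6+8=14, c=3*2+1=7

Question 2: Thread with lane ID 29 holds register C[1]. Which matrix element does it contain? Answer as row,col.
7,3

lane 29=>29/4=7, 29 mod 4=1
i=1  r:7+0=>7  c:2·1+1=>3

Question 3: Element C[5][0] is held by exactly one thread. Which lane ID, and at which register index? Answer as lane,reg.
20,0

r=5->g=5,rb=0  c=0->t=0,b0=0
L=5*4+0=20  i=0*2+0=0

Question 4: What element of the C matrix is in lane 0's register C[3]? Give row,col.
8,1

0: g=0,t=0
[3] (0+8,0*2+1) = (8,1)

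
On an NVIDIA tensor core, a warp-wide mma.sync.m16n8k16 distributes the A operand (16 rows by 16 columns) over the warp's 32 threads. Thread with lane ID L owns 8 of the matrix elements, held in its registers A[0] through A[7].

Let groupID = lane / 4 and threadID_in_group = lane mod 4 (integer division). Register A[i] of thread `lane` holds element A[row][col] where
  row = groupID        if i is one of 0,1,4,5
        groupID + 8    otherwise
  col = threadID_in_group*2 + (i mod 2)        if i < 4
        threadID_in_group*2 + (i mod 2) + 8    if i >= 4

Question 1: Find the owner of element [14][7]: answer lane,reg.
r=14→G=6,rhi=1  c=7→chi=0,T=3,p=1
L=6*4+3=27  i=0*4+1*2+1=3

27,3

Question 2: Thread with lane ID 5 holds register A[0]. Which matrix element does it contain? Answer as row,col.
1,2

5: g=1,t=1
[0] (1+0,1*2+0+0) = (1,2)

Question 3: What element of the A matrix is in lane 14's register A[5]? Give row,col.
3,13

14: gid=3,tid=2
[5] (3+0,2*2+1+8) = (3,13)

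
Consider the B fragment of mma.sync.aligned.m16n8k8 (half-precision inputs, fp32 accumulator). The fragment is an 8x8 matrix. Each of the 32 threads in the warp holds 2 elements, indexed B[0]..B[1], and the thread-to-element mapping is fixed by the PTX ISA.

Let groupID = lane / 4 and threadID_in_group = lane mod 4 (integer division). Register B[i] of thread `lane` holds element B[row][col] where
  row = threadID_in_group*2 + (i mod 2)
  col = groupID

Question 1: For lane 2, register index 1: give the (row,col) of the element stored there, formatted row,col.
2: G=0,T=2
[1] (2*2+1,0) = (5,0)

5,0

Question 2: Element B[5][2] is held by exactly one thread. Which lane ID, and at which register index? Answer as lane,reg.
c=2→G=2  r=5→T=2,p=1
L=2*4+2=10  i=1=1

10,1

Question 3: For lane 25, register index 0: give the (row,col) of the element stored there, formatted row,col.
lane 25: gr=6 (25/4), th=1 (25%4)
i=0: r=1*2+0=2, c=gr=6

2,6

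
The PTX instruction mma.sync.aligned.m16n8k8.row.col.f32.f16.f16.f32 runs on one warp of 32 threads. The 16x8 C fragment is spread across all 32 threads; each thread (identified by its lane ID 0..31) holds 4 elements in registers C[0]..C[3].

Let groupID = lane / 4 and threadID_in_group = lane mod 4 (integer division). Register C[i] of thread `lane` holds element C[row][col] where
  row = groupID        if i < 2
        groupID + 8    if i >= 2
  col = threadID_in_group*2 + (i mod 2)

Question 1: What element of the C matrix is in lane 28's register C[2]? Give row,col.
15,0

lane 28: G=7 (28/4), T=0 (28%4)
i=2: r=7+8=15, c=0*2+0=0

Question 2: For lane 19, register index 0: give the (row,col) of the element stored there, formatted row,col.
4,6

lane 19->19/4=4, 19 mod 4=3
i=0  r:4+0->4  c:2·3+0->6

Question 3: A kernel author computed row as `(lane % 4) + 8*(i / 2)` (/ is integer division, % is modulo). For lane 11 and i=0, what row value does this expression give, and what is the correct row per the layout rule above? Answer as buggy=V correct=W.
`(lane % 4) + 8*(i / 2)`[11,0]->3
L=11->gid=11>>2=2, tid=11&3=3
[0]->row 2+0=2  col 3·2+0=6
row: 3 vs 2

buggy=3 correct=2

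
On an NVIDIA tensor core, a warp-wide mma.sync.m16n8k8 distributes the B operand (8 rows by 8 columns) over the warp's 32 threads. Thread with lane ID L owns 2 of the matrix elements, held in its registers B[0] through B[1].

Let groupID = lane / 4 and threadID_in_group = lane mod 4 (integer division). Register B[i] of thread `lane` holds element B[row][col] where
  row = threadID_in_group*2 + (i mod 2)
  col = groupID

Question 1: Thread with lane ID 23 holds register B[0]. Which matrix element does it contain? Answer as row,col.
6,5

lane 23⇒23/4=5, 23 mod 4=3
i=0  r:2·3+0⇒6  c:5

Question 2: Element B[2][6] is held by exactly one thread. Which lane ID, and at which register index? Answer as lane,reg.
c=6->g=6  r=2->t=1,b0=0
L=6*4+1=25  i=0=0

25,0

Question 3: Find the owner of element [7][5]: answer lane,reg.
23,1

c:5=>grp=5  r:7=>tig=3,lo=1
L=5*4+3=23  i=1=1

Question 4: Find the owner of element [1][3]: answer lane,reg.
c:3=>grp=3  r:1=>tig=0,lo=1
L=3*4+0=12  i=1=1

12,1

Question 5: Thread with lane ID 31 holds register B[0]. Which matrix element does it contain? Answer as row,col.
6,7

L=31=>grp=31>>2=7, tig=31&3=3
[0]=>row 3·2+0=6  col grp=7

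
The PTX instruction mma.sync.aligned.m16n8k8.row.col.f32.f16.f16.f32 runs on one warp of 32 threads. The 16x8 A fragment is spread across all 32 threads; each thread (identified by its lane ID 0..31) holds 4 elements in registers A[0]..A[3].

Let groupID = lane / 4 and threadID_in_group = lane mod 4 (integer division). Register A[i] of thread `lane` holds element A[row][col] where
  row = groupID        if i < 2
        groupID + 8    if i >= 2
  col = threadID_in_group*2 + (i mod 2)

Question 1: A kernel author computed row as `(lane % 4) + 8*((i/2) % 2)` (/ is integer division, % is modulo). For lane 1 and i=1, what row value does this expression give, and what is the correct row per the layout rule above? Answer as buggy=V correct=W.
buggy=1 correct=0

`(lane % 4) + 8*((i/2) % 2)`[1,1]->1
lane 1: g=0 (1/4), t=1 (1%4)
i=1: r=0+0=0, c=1*2+1=3
row: 1 vs 0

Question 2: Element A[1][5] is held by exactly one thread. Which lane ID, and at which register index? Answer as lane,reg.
6,1

r=1→G=1,rhi=0  c=5→T=2,p=1
L=1*4+2=6  i=0*2+1=1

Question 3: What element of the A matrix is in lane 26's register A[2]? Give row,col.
L=26→G=26>>2=6, T=26&3=2
[2]→row 6+8=14  col 2·2+0=4

14,4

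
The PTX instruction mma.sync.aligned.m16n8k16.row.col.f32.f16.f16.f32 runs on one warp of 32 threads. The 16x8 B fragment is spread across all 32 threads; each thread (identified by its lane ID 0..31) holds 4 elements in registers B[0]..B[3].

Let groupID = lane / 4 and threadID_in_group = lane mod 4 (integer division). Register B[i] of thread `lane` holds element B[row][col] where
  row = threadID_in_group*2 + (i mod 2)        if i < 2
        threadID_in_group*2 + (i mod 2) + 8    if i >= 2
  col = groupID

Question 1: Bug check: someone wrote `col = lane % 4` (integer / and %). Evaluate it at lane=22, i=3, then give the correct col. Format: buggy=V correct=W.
buggy=2 correct=5

`lane % 4`[22,3]=>2
lane 22=>22/4=5, 22 mod 4=2
i=3  r:2·2+1+8=>13  c:5
col: 2 vs 5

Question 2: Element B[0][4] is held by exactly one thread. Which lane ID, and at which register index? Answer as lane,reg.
c=4→G=4  r=0→rhi=0,T=0,p=0
L=4*4+0=16  i=0*2+0=0

16,0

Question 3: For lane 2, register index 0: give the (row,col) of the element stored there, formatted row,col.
lane 2->2/4=0, 2 mod 4=2
i=0  r:2·2+0+0->4  c:0

4,0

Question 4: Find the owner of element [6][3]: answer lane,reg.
c=3->g=3  r=6->rb=0,t=3,b0=0
L=3*4+3=15  i=0*2+0=0

15,0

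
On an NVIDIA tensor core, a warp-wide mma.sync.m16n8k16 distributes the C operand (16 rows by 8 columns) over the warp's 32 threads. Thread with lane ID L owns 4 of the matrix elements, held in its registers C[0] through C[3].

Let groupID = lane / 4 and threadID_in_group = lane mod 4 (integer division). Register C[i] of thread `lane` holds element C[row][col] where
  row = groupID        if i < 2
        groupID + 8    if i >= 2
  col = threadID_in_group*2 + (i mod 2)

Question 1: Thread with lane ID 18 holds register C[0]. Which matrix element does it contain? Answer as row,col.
lane 18: gr=4 (18/4), th=2 (18%4)
i=0: r=4+0=4, c=2*2+0=4

4,4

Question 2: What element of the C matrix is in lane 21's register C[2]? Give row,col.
13,2

lane 21⇒21/4=5, 21 mod 4=1
i=2  r:5+8⇒13  c:2·1+0⇒2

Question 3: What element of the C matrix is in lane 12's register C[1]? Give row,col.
lane 12: G=3 (12/4), T=0 (12%4)
i=1: r=3+0=3, c=0*2+1=1

3,1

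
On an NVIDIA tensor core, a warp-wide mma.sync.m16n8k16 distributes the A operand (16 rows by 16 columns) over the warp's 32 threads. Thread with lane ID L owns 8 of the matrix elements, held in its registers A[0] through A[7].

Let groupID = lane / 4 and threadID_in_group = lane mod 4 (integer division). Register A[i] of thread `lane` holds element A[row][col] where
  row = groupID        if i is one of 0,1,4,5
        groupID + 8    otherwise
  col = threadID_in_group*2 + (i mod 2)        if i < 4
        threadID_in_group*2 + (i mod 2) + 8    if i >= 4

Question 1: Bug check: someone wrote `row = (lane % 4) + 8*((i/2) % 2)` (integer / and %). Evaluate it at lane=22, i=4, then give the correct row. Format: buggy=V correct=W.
`(lane % 4) + 8*((i/2) % 2)`[22,4]=>2
22: grp=5,tig=2
[4] (5+0,2*2+0+8) = (5,12)
row: 2 vs 5

buggy=2 correct=5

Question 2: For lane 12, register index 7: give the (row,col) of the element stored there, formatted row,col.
11,9

L=12->gid=12>>2=3, tid=12&3=0
[7]->row 3+8=11  col 0·2+1+8=9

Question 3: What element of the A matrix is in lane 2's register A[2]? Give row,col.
lane 2->2/4=0, 2 mod 4=2
i=2  r:0+8->8  c:2·2+0+0->4

8,4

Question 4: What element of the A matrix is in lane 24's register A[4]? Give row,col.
6,8

24: G=6,T=0
[4] (6+0,0*2+0+8) = (6,8)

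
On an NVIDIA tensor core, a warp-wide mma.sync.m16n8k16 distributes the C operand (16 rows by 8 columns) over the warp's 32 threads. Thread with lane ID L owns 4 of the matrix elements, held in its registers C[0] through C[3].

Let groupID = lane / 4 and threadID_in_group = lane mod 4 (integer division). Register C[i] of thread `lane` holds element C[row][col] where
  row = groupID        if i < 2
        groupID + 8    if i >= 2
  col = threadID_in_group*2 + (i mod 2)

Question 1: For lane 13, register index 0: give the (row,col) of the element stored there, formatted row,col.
L=13→G=13>>2=3, T=13&3=1
[0]→row 3+0=3  col 1·2+0=2

3,2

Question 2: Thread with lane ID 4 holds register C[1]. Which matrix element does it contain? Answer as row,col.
1,1

lane 4: g=1 (4/4), t=0 (4%4)
i=1: r=1+0=1, c=0*2+1=1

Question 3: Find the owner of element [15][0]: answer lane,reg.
r=15->g=7,rb=1  c=0->t=0,b0=0
L=7*4+0=28  i=1*2+0=2

28,2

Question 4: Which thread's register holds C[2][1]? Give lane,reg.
8,1

r:2=>grp=2,rB=0  c:1=>tig=0,lo=1
L=2*4+0=8  i=0*2+1=1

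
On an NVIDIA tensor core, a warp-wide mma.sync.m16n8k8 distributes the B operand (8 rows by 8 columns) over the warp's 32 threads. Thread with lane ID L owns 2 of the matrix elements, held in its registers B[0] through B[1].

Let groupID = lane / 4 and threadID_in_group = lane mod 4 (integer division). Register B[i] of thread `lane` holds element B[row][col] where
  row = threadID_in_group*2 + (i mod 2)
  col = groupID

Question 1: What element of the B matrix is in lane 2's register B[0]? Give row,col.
4,0

lane 2⇒2/4=0, 2 mod 4=2
i=0  r:2·2+0⇒4  c:0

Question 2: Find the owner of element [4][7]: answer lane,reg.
30,0

c: 7->gid=7  r: 4->tid=2,i&1=0
L=7*4+2=30  i=0=0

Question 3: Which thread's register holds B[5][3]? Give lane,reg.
c=3→G=3  r=5→T=2,p=1
L=3*4+2=14  i=1=1

14,1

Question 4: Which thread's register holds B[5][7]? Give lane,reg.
30,1

c=7->g=7  r=5->t=2,b0=1
L=7*4+2=30  i=1=1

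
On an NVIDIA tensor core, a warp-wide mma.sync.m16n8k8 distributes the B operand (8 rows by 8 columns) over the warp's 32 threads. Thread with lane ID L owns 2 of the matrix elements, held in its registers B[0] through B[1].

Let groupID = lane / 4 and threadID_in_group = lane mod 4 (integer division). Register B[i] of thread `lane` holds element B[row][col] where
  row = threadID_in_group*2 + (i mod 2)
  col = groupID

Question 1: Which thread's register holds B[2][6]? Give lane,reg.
c=6→G=6  r=2→T=1,p=0
L=6*4+1=25  i=0=0

25,0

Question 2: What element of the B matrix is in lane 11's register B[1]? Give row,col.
7,2

lane 11: g=2 (11/4), t=3 (11%4)
i=1: r=3*2+1=7, c=g=2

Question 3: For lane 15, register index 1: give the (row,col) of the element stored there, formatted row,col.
7,3

lane 15: g=3 (15/4), t=3 (15%4)
i=1: r=3*2+1=7, c=g=3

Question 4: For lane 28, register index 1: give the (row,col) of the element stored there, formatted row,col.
lane 28: grp=7 (28/4), tig=0 (28%4)
i=1: r=0*2+1=1, c=grp=7

1,7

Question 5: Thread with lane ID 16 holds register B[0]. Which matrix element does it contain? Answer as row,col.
0,4

L=16->g=16>>2=4, t=16&3=0
[0]->row 0·2+0=0  col g=4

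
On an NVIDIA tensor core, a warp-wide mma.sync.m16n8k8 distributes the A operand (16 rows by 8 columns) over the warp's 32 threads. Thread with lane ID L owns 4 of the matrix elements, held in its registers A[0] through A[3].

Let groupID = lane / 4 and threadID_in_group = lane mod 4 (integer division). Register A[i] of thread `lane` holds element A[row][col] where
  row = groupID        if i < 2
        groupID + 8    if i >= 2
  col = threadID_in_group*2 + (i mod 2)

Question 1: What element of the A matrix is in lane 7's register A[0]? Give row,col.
7: grp=1,tig=3
[0] (1+0,3*2+0) = (1,6)

1,6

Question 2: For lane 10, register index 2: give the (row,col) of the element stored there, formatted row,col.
lane 10: grp=2 (10/4), tig=2 (10%4)
i=2: r=2+8=10, c=2*2+0=4

10,4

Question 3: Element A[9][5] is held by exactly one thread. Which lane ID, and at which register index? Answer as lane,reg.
r:9=>grp=1,rB=1  c:5=>tig=2,lo=1
L=1*4+2=6  i=1*2+1=3

6,3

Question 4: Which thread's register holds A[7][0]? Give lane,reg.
28,0

r: 7->gid=7,r8=0  c: 0->tid=0,i&1=0
L=7*4+0=28  i=0*2+0=0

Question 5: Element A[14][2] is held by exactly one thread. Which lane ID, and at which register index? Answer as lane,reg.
25,2

r=14→G=6,rhi=1  c=2→T=1,p=0
L=6*4+1=25  i=1*2+0=2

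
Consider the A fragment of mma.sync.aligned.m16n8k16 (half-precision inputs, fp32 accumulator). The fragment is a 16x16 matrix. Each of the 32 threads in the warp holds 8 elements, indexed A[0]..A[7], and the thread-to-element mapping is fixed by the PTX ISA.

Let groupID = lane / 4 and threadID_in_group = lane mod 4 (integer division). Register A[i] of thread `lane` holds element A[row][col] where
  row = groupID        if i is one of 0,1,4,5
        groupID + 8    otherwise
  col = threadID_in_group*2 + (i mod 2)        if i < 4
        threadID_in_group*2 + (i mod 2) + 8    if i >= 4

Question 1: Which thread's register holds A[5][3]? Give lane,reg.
21,1

r=5→G=5,rhi=0  c=3→chi=0,T=1,p=1
L=5*4+1=21  i=0*4+0*2+1=1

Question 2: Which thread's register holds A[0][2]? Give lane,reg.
r:0=>grp=0,rB=0  c:2=>cB=0,tig=1,lo=0
L=0*4+1=1  i=0*4+0*2+0=0

1,0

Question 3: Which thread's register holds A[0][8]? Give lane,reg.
r=0⇒gr=0,Rb=0  c=8⇒Cb=1,th=0,odd=0
L=0*4+0=0  i=1*4+0*2+0=4

0,4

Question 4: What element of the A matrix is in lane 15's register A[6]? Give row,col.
11,14

L=15=>grp=15>>2=3, tig=15&3=3
[6]=>row 3+8=11  col 3·2+0+8=14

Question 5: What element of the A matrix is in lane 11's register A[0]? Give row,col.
2,6

lane 11->11/4=2, 11 mod 4=3
i=0  r:2+0->2  c:2·3+0+0->6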